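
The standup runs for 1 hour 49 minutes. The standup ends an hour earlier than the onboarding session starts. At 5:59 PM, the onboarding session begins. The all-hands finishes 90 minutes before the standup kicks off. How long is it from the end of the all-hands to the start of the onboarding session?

The standup ends at 5:59 PM − 60 min = 4:59 PM.
The standup starts at 4:59 PM − 109 min = 3:10 PM.
The all-hands ends at 3:10 PM − 90 min = 1:40 PM.
From 1:40 PM to 5:59 PM is 259 minutes.

259 minutes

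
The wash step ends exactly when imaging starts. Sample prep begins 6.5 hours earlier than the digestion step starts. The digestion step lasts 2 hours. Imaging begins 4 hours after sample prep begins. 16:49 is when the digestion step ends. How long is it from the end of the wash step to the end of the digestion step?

4 hours 30 minutes

The digestion step starts at 16:49 − 120 min = 14:49.
Sample prep starts at 14:49 − 390 min = 08:19.
Imaging starts at 08:19 + 240 min = 12:19.
So the wash step ends at 12:19.
From 12:19 to 16:49 is 4 hours 30 minutes.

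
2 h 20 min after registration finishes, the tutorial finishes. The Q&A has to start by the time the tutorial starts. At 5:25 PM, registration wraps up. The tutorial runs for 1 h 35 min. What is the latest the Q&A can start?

6:10 PM

The tutorial ends at 5:25 PM + 140 min = 7:45 PM.
The tutorial starts at 7:45 PM − 95 min = 6:10 PM.
The Q&A is bounded by the tutorial, so the latest it can start is 6:10 PM.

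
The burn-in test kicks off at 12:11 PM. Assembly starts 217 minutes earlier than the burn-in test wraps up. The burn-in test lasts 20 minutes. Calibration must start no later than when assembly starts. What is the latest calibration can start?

8:54 AM

The burn-in test ends at 12:11 PM + 20 min = 12:31 PM.
Assembly starts at 12:31 PM − 217 min = 8:54 AM.
Calibration is bounded by assembly, so the latest it can start is 8:54 AM.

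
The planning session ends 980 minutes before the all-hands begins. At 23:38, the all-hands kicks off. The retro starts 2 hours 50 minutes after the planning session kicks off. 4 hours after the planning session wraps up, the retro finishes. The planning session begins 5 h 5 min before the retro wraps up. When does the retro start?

09:03

The planning session ends at 23:38 − 980 min = 07:18.
The retro ends at 07:18 + 240 min = 11:18.
The planning session starts at 11:18 − 305 min = 06:13.
The retro starts at 06:13 + 170 min = 09:03.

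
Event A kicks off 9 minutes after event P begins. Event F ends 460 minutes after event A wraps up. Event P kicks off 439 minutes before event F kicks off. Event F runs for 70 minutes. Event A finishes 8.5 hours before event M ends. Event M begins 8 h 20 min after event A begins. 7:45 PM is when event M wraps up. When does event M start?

Event A ends at 7:45 PM − 510 min = 11:15 AM.
Event F ends at 11:15 AM + 460 min = 6:55 PM.
Event F starts at 6:55 PM − 70 min = 5:45 PM.
Event P starts at 5:45 PM − 439 min = 10:26 AM.
Event A starts at 10:26 AM + 9 min = 10:35 AM.
Event M starts at 10:35 AM + 500 min = 6:55 PM.

6:55 PM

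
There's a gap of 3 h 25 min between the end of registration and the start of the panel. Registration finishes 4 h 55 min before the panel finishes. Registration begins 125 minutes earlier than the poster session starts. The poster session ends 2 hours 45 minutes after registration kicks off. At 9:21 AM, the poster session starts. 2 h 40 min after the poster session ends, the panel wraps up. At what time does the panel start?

11:11 AM

Registration starts at 9:21 AM − 125 min = 7:16 AM.
The poster session ends at 7:16 AM + 165 min = 10:01 AM.
The panel ends at 10:01 AM + 160 min = 12:41 PM.
Registration ends at 12:41 PM − 295 min = 7:46 AM.
The panel starts at 7:46 AM + 205 min = 11:11 AM.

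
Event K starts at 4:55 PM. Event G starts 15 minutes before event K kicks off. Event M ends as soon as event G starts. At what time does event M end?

Event G starts at 4:55 PM − 15 min = 4:40 PM.
So event M ends at 4:40 PM.

4:40 PM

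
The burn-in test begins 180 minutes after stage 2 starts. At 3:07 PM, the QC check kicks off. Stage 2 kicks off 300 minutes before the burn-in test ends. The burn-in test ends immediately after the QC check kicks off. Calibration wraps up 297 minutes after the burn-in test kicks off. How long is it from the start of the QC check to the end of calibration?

The burn-in test ends at 3:07 PM.
Stage 2 starts at 3:07 PM − 300 min = 10:07 AM.
The burn-in test starts at 10:07 AM + 180 min = 1:07 PM.
Calibration ends at 1:07 PM + 297 min = 6:04 PM.
From 3:07 PM to 6:04 PM is 2 h 57 min.

2 h 57 min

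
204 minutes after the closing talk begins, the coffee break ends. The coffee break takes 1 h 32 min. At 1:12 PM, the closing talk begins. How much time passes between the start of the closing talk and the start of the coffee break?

The coffee break ends at 1:12 PM + 204 min = 4:36 PM.
The coffee break starts at 4:36 PM − 92 min = 3:04 PM.
From 1:12 PM to 3:04 PM is 112 minutes.

112 minutes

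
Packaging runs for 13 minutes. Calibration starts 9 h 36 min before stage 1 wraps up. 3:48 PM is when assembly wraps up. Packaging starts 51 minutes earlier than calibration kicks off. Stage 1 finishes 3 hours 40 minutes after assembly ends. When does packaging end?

Stage 1 ends at 3:48 PM + 220 min = 7:28 PM.
Calibration starts at 7:28 PM − 576 min = 9:52 AM.
Packaging starts at 9:52 AM − 51 min = 9:01 AM.
Packaging ends at 9:01 AM + 13 min = 9:14 AM.

9:14 AM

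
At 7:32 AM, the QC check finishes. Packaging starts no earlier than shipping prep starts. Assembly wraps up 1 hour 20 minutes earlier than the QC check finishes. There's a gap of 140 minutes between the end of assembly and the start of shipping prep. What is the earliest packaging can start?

Assembly ends at 7:32 AM − 80 min = 6:12 AM.
Shipping prep starts at 6:12 AM + 140 min = 8:32 AM.
Packaging is bounded by shipping prep, so the earliest it can start is 8:32 AM.

8:32 AM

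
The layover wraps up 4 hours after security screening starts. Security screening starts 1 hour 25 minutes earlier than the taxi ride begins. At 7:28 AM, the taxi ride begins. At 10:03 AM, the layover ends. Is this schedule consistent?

Yes

Security screening starts at 7:28 AM − 85 min = 6:03 AM.
The layover ends at 6:03 AM + 240 min = 10:03 AM.
That matches the stated 10:03 AM, so the schedule is consistent.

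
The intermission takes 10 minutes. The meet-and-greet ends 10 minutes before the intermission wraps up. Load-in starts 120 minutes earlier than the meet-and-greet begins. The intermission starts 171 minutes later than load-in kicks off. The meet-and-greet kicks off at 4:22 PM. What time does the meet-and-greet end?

5:13 PM

Load-in starts at 4:22 PM − 120 min = 2:22 PM.
The intermission starts at 2:22 PM + 171 min = 5:13 PM.
The intermission ends at 5:13 PM + 10 min = 5:23 PM.
The meet-and-greet ends at 5:23 PM − 10 min = 5:13 PM.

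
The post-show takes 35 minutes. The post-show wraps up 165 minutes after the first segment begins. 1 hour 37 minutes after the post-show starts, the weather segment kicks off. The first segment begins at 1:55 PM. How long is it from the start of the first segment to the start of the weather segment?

3 hours 47 minutes

The post-show ends at 1:55 PM + 165 min = 4:40 PM.
The post-show starts at 4:40 PM − 35 min = 4:05 PM.
The weather segment starts at 4:05 PM + 97 min = 5:42 PM.
From 1:55 PM to 5:42 PM is 3 hours 47 minutes.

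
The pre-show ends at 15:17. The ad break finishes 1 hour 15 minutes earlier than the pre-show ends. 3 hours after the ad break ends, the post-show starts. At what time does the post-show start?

17:02

The ad break ends at 15:17 − 75 min = 14:02.
The post-show starts at 14:02 + 180 min = 17:02.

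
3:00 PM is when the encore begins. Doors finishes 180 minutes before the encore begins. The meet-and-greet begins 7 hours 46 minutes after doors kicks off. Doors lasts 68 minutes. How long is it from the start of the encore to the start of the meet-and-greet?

3 h 38 min

Doors ends at 3:00 PM − 180 min = 12:00 PM.
Doors starts at 12:00 PM − 68 min = 10:52 AM.
The meet-and-greet starts at 10:52 AM + 466 min = 6:38 PM.
From 3:00 PM to 6:38 PM is 3 h 38 min.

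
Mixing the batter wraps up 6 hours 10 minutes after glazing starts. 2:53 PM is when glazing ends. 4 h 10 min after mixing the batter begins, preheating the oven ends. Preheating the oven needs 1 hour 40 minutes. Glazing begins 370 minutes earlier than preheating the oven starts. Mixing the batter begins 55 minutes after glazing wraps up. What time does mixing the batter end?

Mixing the batter starts at 2:53 PM + 55 min = 3:48 PM.
Preheating the oven ends at 3:48 PM + 250 min = 7:58 PM.
Preheating the oven starts at 7:58 PM − 100 min = 6:18 PM.
Glazing starts at 6:18 PM − 370 min = 12:08 PM.
Mixing the batter ends at 12:08 PM + 370 min = 6:18 PM.

6:18 PM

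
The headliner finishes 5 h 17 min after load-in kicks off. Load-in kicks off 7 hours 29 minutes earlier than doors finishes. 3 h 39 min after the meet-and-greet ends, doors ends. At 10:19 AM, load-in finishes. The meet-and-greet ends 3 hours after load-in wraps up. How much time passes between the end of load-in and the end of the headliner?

The meet-and-greet ends at 10:19 AM + 180 min = 1:19 PM.
Doors ends at 1:19 PM + 219 min = 4:58 PM.
Load-in starts at 4:58 PM − 449 min = 9:29 AM.
The headliner ends at 9:29 AM + 317 min = 2:46 PM.
From 10:19 AM to 2:46 PM is 4 hours 27 minutes.

4 hours 27 minutes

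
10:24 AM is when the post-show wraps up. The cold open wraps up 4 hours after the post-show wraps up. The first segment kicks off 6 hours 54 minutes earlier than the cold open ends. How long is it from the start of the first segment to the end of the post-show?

The cold open ends at 10:24 AM + 240 min = 2:24 PM.
The first segment starts at 2:24 PM − 414 min = 7:30 AM.
From 7:30 AM to 10:24 AM is 174 minutes.

174 minutes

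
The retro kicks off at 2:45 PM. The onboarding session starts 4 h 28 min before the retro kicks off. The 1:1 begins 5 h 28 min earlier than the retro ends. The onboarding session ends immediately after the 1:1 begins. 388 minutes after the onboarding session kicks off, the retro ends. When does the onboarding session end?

The onboarding session starts at 2:45 PM − 268 min = 10:17 AM.
The retro ends at 10:17 AM + 388 min = 4:45 PM.
The 1:1 starts at 4:45 PM − 328 min = 11:17 AM.
So the onboarding session ends at 11:17 AM.

11:17 AM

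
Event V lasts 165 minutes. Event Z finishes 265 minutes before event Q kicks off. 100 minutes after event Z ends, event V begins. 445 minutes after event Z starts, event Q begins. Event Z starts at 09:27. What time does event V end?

16:52

Event Q starts at 09:27 + 445 min = 16:52.
Event Z ends at 16:52 − 265 min = 12:27.
Event V starts at 12:27 + 100 min = 14:07.
Event V ends at 14:07 + 165 min = 16:52.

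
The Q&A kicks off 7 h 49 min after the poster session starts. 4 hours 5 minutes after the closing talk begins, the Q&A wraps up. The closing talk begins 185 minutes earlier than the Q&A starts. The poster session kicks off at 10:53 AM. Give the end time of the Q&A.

The Q&A starts at 10:53 AM + 469 min = 6:42 PM.
The closing talk starts at 6:42 PM − 185 min = 3:37 PM.
The Q&A ends at 3:37 PM + 245 min = 7:42 PM.

7:42 PM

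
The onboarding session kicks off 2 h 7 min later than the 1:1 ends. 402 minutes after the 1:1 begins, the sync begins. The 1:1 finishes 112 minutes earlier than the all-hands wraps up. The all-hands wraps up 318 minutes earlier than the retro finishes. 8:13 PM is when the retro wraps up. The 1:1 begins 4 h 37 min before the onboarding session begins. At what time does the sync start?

The all-hands ends at 8:13 PM − 318 min = 2:55 PM.
The 1:1 ends at 2:55 PM − 112 min = 1:03 PM.
The onboarding session starts at 1:03 PM + 127 min = 3:10 PM.
The 1:1 starts at 3:10 PM − 277 min = 10:33 AM.
The sync starts at 10:33 AM + 402 min = 5:15 PM.

5:15 PM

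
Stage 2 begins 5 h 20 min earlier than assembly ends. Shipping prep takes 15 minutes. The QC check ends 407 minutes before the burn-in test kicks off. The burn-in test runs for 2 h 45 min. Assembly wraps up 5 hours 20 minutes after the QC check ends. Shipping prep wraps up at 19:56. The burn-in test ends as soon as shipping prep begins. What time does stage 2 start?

10:09

Shipping prep starts at 19:56 − 15 min = 19:41.
So the burn-in test ends at 19:41.
The burn-in test starts at 19:41 − 165 min = 16:56.
The QC check ends at 16:56 − 407 min = 10:09.
Assembly ends at 10:09 + 320 min = 15:29.
Stage 2 starts at 15:29 − 320 min = 10:09.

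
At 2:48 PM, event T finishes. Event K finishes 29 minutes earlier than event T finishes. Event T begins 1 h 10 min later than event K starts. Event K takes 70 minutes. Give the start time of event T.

Event K ends at 2:48 PM − 29 min = 2:19 PM.
Event K starts at 2:19 PM − 70 min = 1:09 PM.
Event T starts at 1:09 PM + 70 min = 2:19 PM.

2:19 PM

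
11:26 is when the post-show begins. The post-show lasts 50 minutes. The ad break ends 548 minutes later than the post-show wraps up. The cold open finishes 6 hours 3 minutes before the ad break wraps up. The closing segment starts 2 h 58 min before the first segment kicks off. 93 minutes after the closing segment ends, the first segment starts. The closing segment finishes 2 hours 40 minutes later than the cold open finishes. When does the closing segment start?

The post-show ends at 11:26 + 50 min = 12:16.
The ad break ends at 12:16 + 548 min = 21:24.
The cold open ends at 21:24 − 363 min = 15:21.
The closing segment ends at 15:21 + 160 min = 18:01.
The first segment starts at 18:01 + 93 min = 19:34.
The closing segment starts at 19:34 − 178 min = 16:36.

16:36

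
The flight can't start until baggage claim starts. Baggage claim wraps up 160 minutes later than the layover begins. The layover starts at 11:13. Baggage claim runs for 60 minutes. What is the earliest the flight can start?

Baggage claim ends at 11:13 + 160 min = 13:53.
Baggage claim starts at 13:53 − 60 min = 12:53.
The flight is bounded by baggage claim, so the earliest it can start is 12:53.

12:53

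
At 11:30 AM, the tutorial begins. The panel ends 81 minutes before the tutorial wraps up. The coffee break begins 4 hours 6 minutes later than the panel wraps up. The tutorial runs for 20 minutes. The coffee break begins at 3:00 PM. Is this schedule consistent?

The tutorial ends at 11:30 AM + 20 min = 11:50 AM.
The panel ends at 11:50 AM − 81 min = 10:29 AM.
The coffee break starts at 10:29 AM + 246 min = 2:35 PM.
But the coffee break is also said to start at 3:00 PM — a 25-minute conflict.

No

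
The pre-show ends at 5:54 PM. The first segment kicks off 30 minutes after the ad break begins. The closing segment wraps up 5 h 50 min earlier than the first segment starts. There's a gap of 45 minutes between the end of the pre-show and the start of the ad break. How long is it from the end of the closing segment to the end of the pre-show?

275 minutes

The ad break starts at 5:54 PM + 45 min = 6:39 PM.
The first segment starts at 6:39 PM + 30 min = 7:09 PM.
The closing segment ends at 7:09 PM − 350 min = 1:19 PM.
From 1:19 PM to 5:54 PM is 275 minutes.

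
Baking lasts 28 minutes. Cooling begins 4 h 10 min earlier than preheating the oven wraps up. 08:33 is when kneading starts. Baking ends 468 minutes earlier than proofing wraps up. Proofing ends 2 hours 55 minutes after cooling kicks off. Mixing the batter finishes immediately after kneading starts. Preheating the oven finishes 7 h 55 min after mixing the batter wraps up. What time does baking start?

06:57

Mixing the batter ends at 08:33.
Preheating the oven ends at 08:33 + 475 min = 16:28.
Cooling starts at 16:28 − 250 min = 12:18.
Proofing ends at 12:18 + 175 min = 15:13.
Baking ends at 15:13 − 468 min = 07:25.
Baking starts at 07:25 − 28 min = 06:57.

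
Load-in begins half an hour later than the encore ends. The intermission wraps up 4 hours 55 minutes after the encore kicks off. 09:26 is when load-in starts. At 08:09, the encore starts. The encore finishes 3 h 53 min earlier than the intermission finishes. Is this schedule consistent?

No

The intermission ends at 08:09 + 295 min = 13:04.
The encore ends at 13:04 − 233 min = 09:11.
Load-in starts at 09:11 + 30 min = 09:41.
But load-in is also said to start at 09:26 — a 15-minute conflict.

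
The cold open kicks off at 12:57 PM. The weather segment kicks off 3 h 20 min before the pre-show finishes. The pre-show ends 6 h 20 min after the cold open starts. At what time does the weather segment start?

The pre-show ends at 12:57 PM + 380 min = 7:17 PM.
The weather segment starts at 7:17 PM − 200 min = 3:57 PM.

3:57 PM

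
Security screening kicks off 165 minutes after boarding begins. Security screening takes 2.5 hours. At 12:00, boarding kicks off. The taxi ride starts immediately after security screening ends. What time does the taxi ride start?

Security screening starts at 12:00 + 165 min = 14:45.
Security screening ends at 14:45 + 150 min = 17:15.
So the taxi ride starts at 17:15.

17:15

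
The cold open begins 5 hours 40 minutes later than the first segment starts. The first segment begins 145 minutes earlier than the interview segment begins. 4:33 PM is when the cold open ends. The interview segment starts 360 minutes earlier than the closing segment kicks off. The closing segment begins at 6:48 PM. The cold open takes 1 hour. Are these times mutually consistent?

No

The interview segment starts at 6:48 PM − 360 min = 12:48 PM.
The first segment starts at 12:48 PM − 145 min = 10:23 AM.
The cold open starts at 10:23 AM + 340 min = 4:03 PM.
The cold open ends at 4:03 PM + 60 min = 5:03 PM.
But the cold open is also said to end at 4:33 PM — a 30-minute conflict.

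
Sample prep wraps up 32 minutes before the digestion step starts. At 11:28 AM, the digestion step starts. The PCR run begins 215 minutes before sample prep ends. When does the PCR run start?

Sample prep ends at 11:28 AM − 32 min = 10:56 AM.
The PCR run starts at 10:56 AM − 215 min = 7:21 AM.

7:21 AM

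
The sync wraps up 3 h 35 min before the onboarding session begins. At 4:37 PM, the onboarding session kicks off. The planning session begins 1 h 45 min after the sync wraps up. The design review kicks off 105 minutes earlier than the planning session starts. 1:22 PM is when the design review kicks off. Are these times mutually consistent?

The sync ends at 4:37 PM − 215 min = 1:02 PM.
The planning session starts at 1:02 PM + 105 min = 2:47 PM.
The design review starts at 2:47 PM − 105 min = 1:02 PM.
But the design review is also said to start at 1:22 PM — a 20-minute conflict.

No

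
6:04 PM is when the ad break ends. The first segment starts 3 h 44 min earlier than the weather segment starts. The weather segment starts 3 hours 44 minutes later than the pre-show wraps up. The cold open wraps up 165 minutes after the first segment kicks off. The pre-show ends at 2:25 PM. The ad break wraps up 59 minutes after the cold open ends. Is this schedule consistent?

The weather segment starts at 2:25 PM + 224 min = 6:09 PM.
The first segment starts at 6:09 PM − 224 min = 2:25 PM.
The cold open ends at 2:25 PM + 165 min = 5:10 PM.
The ad break ends at 5:10 PM + 59 min = 6:09 PM.
But the ad break is also said to end at 6:04 PM — a 5-minute conflict.

No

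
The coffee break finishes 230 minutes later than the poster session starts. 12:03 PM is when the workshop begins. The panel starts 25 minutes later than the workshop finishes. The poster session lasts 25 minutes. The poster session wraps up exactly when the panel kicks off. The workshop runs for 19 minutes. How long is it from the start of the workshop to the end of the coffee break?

The workshop ends at 12:03 PM + 19 min = 12:22 PM.
The panel starts at 12:22 PM + 25 min = 12:47 PM.
So the poster session ends at 12:47 PM.
The poster session starts at 12:47 PM − 25 min = 12:22 PM.
The coffee break ends at 12:22 PM + 230 min = 4:12 PM.
From 12:03 PM to 4:12 PM is 4 hours 9 minutes.

4 hours 9 minutes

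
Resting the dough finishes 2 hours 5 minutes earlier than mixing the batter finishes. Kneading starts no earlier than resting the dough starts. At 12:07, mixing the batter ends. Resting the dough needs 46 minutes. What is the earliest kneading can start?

Resting the dough ends at 12:07 − 125 min = 10:02.
Resting the dough starts at 10:02 − 46 min = 09:16.
Kneading is bounded by resting the dough, so the earliest it can start is 09:16.

09:16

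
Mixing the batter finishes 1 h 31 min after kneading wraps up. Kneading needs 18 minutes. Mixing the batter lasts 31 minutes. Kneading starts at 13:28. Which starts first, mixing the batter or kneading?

Kneading ends at 13:28 + 18 min = 13:46.
Mixing the batter ends at 13:46 + 91 min = 15:17.
Mixing the batter starts at 15:17 − 31 min = 14:46.
Mixing the batter starts at 14:46 and kneading starts at 13:28, so kneading is first.

kneading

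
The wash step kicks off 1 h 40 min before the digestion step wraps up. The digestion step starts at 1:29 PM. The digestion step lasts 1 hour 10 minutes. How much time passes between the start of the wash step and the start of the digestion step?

The digestion step ends at 1:29 PM + 70 min = 2:39 PM.
The wash step starts at 2:39 PM − 100 min = 12:59 PM.
From 12:59 PM to 1:29 PM is 30 minutes.

30 minutes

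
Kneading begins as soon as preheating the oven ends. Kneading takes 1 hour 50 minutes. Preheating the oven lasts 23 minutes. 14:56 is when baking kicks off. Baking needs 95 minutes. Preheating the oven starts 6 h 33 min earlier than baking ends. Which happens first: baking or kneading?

kneading

Baking ends at 14:56 + 95 min = 16:31.
Preheating the oven starts at 16:31 − 393 min = 09:58.
Preheating the oven ends at 09:58 + 23 min = 10:21.
So kneading starts at 10:21.
Baking starts at 14:56 and kneading starts at 10:21, so kneading is first.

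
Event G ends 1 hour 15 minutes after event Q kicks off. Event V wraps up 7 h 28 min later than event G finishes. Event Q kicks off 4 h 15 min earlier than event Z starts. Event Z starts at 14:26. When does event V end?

Event Q starts at 14:26 − 255 min = 10:11.
Event G ends at 10:11 + 75 min = 11:26.
Event V ends at 11:26 + 448 min = 18:54.

18:54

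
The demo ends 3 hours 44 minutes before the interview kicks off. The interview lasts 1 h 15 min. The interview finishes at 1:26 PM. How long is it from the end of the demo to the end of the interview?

The interview starts at 1:26 PM − 75 min = 12:11 PM.
The demo ends at 12:11 PM − 224 min = 8:27 AM.
From 8:27 AM to 1:26 PM is 299 minutes.

299 minutes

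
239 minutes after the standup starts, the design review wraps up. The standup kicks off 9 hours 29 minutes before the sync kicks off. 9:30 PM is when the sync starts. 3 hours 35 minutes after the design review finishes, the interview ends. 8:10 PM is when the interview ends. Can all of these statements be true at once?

The standup starts at 9:30 PM − 569 min = 12:01 PM.
The design review ends at 12:01 PM + 239 min = 4:00 PM.
The interview ends at 4:00 PM + 215 min = 7:35 PM.
But the interview is also said to end at 8:10 PM — a 35-minute conflict.

No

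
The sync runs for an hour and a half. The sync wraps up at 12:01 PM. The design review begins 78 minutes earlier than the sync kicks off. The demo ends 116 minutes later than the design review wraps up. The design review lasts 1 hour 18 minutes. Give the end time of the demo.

12:27 PM

The sync starts at 12:01 PM − 90 min = 10:31 AM.
The design review starts at 10:31 AM − 78 min = 9:13 AM.
The design review ends at 9:13 AM + 78 min = 10:31 AM.
The demo ends at 10:31 AM + 116 min = 12:27 PM.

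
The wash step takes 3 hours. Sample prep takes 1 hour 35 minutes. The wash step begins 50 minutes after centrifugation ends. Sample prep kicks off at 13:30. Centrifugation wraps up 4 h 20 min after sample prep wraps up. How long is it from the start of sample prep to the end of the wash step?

Sample prep ends at 13:30 + 95 min = 15:05.
Centrifugation ends at 15:05 + 260 min = 19:25.
The wash step starts at 19:25 + 50 min = 20:15.
The wash step ends at 20:15 + 180 min = 23:15.
From 13:30 to 23:15 is 585 minutes.

585 minutes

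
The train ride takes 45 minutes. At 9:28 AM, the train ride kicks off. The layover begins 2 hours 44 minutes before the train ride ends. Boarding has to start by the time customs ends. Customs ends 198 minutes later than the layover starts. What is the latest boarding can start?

The train ride ends at 9:28 AM + 45 min = 10:13 AM.
The layover starts at 10:13 AM − 164 min = 7:29 AM.
Customs ends at 7:29 AM + 198 min = 10:47 AM.
Boarding is bounded by customs, so the latest it can start is 10:47 AM.

10:47 AM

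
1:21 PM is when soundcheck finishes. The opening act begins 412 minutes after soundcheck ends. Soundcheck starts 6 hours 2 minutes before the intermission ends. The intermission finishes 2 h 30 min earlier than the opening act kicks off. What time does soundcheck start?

The opening act starts at 1:21 PM + 412 min = 8:13 PM.
The intermission ends at 8:13 PM − 150 min = 5:43 PM.
Soundcheck starts at 5:43 PM − 362 min = 11:41 AM.

11:41 AM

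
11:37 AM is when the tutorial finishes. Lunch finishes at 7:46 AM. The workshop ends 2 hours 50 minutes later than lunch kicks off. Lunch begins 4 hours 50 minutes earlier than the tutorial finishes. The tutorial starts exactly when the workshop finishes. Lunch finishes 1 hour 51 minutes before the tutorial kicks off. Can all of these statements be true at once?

Yes

Lunch starts at 11:37 AM − 290 min = 6:47 AM.
The workshop ends at 6:47 AM + 170 min = 9:37 AM.
So the tutorial starts at 9:37 AM.
Lunch ends at 9:37 AM − 111 min = 7:46 AM.
That matches the stated 7:46 AM, so the schedule is consistent.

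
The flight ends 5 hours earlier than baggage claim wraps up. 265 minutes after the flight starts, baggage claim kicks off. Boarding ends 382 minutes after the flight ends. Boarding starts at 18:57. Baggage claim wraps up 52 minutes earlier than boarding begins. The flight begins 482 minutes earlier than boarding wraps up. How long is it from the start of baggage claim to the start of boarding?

Baggage claim ends at 18:57 − 52 min = 18:05.
The flight ends at 18:05 − 300 min = 13:05.
Boarding ends at 13:05 + 382 min = 19:27.
The flight starts at 19:27 − 482 min = 11:25.
Baggage claim starts at 11:25 + 265 min = 15:50.
From 15:50 to 18:57 is 187 minutes.

187 minutes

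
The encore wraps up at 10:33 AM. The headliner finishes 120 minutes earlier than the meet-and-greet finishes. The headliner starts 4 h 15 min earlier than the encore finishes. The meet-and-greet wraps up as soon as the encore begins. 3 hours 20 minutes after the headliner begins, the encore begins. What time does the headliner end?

The headliner starts at 10:33 AM − 255 min = 6:18 AM.
The encore starts at 6:18 AM + 200 min = 9:38 AM.
So the meet-and-greet ends at 9:38 AM.
The headliner ends at 9:38 AM − 120 min = 7:38 AM.

7:38 AM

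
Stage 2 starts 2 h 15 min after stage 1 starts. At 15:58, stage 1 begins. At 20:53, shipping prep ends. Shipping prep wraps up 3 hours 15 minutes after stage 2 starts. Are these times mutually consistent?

No

Stage 2 starts at 15:58 + 135 min = 18:13.
Shipping prep ends at 18:13 + 195 min = 21:28.
But shipping prep is also said to end at 20:53 — a 35-minute conflict.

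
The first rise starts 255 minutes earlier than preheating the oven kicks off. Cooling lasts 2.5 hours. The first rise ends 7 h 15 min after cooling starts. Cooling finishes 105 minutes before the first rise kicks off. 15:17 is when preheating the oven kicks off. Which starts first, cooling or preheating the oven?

The first rise starts at 15:17 − 255 min = 11:02.
Cooling ends at 11:02 − 105 min = 09:17.
Cooling starts at 09:17 − 150 min = 06:47.
Cooling starts at 06:47 and preheating the oven starts at 15:17, so cooling is first.

cooling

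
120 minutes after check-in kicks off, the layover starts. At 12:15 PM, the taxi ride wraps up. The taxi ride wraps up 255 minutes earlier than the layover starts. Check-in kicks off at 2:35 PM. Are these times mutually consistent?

No

The layover starts at 2:35 PM + 120 min = 4:35 PM.
The taxi ride ends at 4:35 PM − 255 min = 12:20 PM.
But the taxi ride is also said to end at 12:15 PM — a 5-minute conflict.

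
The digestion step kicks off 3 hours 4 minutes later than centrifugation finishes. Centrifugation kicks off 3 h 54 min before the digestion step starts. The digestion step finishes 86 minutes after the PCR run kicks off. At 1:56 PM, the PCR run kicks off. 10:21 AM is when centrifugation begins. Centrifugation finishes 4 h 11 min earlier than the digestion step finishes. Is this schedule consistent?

Yes

The digestion step ends at 1:56 PM + 86 min = 3:22 PM.
Centrifugation ends at 3:22 PM − 251 min = 11:11 AM.
The digestion step starts at 11:11 AM + 184 min = 2:15 PM.
Centrifugation starts at 2:15 PM − 234 min = 10:21 AM.
That matches the stated 10:21 AM, so the schedule is consistent.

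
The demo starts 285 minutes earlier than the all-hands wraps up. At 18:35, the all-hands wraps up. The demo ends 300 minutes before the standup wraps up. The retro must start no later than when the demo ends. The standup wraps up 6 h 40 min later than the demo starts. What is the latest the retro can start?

The demo starts at 18:35 − 285 min = 13:50.
The standup ends at 13:50 + 400 min = 20:30.
The demo ends at 20:30 − 300 min = 15:30.
The retro is bounded by the demo, so the latest it can start is 15:30.

15:30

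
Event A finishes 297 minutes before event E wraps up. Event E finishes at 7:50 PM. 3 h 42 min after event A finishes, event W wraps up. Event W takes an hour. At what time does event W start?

5:35 PM

Event A ends at 7:50 PM − 297 min = 2:53 PM.
Event W ends at 2:53 PM + 222 min = 6:35 PM.
Event W starts at 6:35 PM − 60 min = 5:35 PM.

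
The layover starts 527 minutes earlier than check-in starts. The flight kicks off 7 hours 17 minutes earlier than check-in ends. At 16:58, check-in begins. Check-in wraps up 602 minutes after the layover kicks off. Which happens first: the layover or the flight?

The layover starts at 16:58 − 527 min = 08:11.
Check-in ends at 08:11 + 602 min = 18:13.
The flight starts at 18:13 − 437 min = 10:56.
The layover starts at 08:11 and the flight starts at 10:56, so the layover is first.

the layover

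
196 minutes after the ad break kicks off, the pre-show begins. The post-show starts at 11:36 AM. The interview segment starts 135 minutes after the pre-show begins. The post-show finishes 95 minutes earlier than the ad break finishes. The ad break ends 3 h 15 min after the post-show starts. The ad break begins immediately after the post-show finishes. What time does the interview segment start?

The ad break ends at 11:36 AM + 195 min = 2:51 PM.
The post-show ends at 2:51 PM − 95 min = 1:16 PM.
So the ad break starts at 1:16 PM.
The pre-show starts at 1:16 PM + 196 min = 4:32 PM.
The interview segment starts at 4:32 PM + 135 min = 6:47 PM.

6:47 PM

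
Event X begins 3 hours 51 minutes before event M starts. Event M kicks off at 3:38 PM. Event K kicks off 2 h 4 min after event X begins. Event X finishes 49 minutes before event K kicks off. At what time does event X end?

Event X starts at 3:38 PM − 231 min = 11:47 AM.
Event K starts at 11:47 AM + 124 min = 1:51 PM.
Event X ends at 1:51 PM − 49 min = 1:02 PM.

1:02 PM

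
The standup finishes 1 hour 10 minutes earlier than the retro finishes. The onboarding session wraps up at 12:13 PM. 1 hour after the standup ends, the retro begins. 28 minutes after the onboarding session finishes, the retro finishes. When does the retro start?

12:31 PM

The retro ends at 12:13 PM + 28 min = 12:41 PM.
The standup ends at 12:41 PM − 70 min = 11:31 AM.
The retro starts at 11:31 AM + 60 min = 12:31 PM.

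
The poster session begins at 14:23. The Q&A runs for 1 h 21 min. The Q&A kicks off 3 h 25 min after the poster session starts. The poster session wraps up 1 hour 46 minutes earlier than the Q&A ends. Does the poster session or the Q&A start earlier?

the poster session

The Q&A starts at 14:23 + 205 min = 17:48.
The poster session starts at 14:23 and the Q&A starts at 17:48, so the poster session is first.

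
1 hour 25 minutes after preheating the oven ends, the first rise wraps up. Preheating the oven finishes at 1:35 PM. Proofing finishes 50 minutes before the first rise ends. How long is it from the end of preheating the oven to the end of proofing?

35 minutes

The first rise ends at 1:35 PM + 85 min = 3:00 PM.
Proofing ends at 3:00 PM − 50 min = 2:10 PM.
From 1:35 PM to 2:10 PM is 35 minutes.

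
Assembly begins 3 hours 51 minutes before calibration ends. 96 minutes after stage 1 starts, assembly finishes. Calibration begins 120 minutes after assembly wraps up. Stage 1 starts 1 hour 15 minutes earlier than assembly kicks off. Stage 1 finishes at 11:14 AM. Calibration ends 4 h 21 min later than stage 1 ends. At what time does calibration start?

Calibration ends at 11:14 AM + 261 min = 3:35 PM.
Assembly starts at 3:35 PM − 231 min = 11:44 AM.
Stage 1 starts at 11:44 AM − 75 min = 10:29 AM.
Assembly ends at 10:29 AM + 96 min = 12:05 PM.
Calibration starts at 12:05 PM + 120 min = 2:05 PM.

2:05 PM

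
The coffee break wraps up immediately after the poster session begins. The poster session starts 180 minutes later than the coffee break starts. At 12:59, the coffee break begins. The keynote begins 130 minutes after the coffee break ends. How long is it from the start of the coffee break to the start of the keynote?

The poster session starts at 12:59 + 180 min = 15:59.
So the coffee break ends at 15:59.
The keynote starts at 15:59 + 130 min = 18:09.
From 12:59 to 18:09 is 5 hours 10 minutes.

5 hours 10 minutes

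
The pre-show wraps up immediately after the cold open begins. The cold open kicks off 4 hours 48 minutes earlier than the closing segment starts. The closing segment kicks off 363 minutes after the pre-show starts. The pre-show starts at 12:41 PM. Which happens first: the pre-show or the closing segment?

the pre-show

The closing segment starts at 12:41 PM + 363 min = 6:44 PM.
The pre-show starts at 12:41 PM and the closing segment starts at 6:44 PM, so the pre-show is first.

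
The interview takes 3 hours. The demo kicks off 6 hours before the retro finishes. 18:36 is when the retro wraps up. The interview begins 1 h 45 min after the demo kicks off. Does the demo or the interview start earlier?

The demo starts at 18:36 − 360 min = 12:36.
The interview starts at 12:36 + 105 min = 14:21.
The demo starts at 12:36 and the interview starts at 14:21, so the demo is first.

the demo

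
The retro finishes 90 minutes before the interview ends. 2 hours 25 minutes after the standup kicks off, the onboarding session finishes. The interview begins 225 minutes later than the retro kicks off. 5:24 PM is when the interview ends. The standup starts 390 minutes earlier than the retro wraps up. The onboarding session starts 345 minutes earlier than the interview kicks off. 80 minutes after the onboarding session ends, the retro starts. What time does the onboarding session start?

11:09 AM

The retro ends at 5:24 PM − 90 min = 3:54 PM.
The standup starts at 3:54 PM − 390 min = 9:24 AM.
The onboarding session ends at 9:24 AM + 145 min = 11:49 AM.
The retro starts at 11:49 AM + 80 min = 1:09 PM.
The interview starts at 1:09 PM + 225 min = 4:54 PM.
The onboarding session starts at 4:54 PM − 345 min = 11:09 AM.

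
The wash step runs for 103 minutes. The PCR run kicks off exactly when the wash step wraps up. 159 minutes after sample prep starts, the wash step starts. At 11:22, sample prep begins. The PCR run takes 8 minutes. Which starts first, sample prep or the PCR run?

sample prep

The wash step starts at 11:22 + 159 min = 14:01.
The wash step ends at 14:01 + 103 min = 15:44.
So the PCR run starts at 15:44.
Sample prep starts at 11:22 and the PCR run starts at 15:44, so sample prep is first.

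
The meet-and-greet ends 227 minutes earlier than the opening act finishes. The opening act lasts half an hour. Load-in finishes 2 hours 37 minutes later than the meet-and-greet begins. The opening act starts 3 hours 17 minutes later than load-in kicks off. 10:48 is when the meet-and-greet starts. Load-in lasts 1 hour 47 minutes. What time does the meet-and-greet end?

11:38

Load-in ends at 10:48 + 157 min = 13:25.
Load-in starts at 13:25 − 107 min = 11:38.
The opening act starts at 11:38 + 197 min = 14:55.
The opening act ends at 14:55 + 30 min = 15:25.
The meet-and-greet ends at 15:25 − 227 min = 11:38.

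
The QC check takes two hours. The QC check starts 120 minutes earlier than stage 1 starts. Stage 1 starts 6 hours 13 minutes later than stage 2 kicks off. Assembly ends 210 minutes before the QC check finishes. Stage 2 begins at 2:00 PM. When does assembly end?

Stage 1 starts at 2:00 PM + 373 min = 8:13 PM.
The QC check starts at 8:13 PM − 120 min = 6:13 PM.
The QC check ends at 6:13 PM + 120 min = 8:13 PM.
Assembly ends at 8:13 PM − 210 min = 4:43 PM.

4:43 PM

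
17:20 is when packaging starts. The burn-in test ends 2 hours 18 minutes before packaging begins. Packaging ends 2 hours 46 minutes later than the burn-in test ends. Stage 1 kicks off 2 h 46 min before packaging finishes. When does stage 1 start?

The burn-in test ends at 17:20 − 138 min = 15:02.
Packaging ends at 15:02 + 166 min = 17:48.
Stage 1 starts at 17:48 − 166 min = 15:02.

15:02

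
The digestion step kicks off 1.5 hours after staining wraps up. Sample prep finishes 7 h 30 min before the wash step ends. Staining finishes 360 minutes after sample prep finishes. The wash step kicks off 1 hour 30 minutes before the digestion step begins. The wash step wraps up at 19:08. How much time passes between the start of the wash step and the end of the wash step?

an hour and a half

Sample prep ends at 19:08 − 450 min = 11:38.
Staining ends at 11:38 + 360 min = 17:38.
The digestion step starts at 17:38 + 90 min = 19:08.
The wash step starts at 19:08 − 90 min = 17:38.
From 17:38 to 19:08 is an hour and a half.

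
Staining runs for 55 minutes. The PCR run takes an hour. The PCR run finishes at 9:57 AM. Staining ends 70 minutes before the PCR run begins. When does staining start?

6:52 AM

The PCR run starts at 9:57 AM − 60 min = 8:57 AM.
Staining ends at 8:57 AM − 70 min = 7:47 AM.
Staining starts at 7:47 AM − 55 min = 6:52 AM.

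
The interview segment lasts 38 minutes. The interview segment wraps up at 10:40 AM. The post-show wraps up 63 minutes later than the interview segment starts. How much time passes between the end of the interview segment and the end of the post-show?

25 minutes

The interview segment starts at 10:40 AM − 38 min = 10:02 AM.
The post-show ends at 10:02 AM + 63 min = 11:05 AM.
From 10:40 AM to 11:05 AM is 25 minutes.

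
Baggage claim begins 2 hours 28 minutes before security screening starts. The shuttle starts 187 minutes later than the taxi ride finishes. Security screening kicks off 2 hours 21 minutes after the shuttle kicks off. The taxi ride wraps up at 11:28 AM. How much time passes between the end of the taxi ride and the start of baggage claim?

180 minutes

The shuttle starts at 11:28 AM + 187 min = 2:35 PM.
Security screening starts at 2:35 PM + 141 min = 4:56 PM.
Baggage claim starts at 4:56 PM − 148 min = 2:28 PM.
From 11:28 AM to 2:28 PM is 180 minutes.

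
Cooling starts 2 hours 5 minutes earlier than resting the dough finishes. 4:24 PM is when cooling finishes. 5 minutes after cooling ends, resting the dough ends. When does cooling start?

2:24 PM

Resting the dough ends at 4:24 PM + 5 min = 4:29 PM.
Cooling starts at 4:29 PM − 125 min = 2:24 PM.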